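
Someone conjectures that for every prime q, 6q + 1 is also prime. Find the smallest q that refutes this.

q = 19

q = 2: 6q + 1 = 13, prime.
q = 3: 6q + 1 = 19, prime.
q = 5: 6q + 1 = 31, prime.
q = 7: 6q + 1 = 43, prime.
q = 11: 6q + 1 = 67, prime.
q = 13: 6q + 1 = 79, prime.
q = 17: 6q + 1 = 103, prime.
q = 19: 6q + 1 = 115 = 5 × 23, not prime.
Hence q = 19 is a counterexample.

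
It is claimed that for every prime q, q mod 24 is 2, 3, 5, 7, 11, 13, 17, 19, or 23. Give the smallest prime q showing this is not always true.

We need the least prime q for which the claim fails.
The first 20 eligible values, up to q = 71, all satisfy the conclusion.
q = 73: 73 mod 24 = 1 — not in {2, 3, 5, 7, 11, 13, 17, 19, 23}.
Thus q = 73 disproves the claim, and no smaller q works.

q = 73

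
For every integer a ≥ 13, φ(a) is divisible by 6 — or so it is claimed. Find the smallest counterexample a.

A counterexample is any integer a ≥ 13 such that φ(a) is not divisible by 6; we check each in order.
For a = 13, 14 the conclusion holds.
a = 15: φ(15) = 8; 8 mod 6 = 2.
Hence a = 15 is a counterexample.

a = 15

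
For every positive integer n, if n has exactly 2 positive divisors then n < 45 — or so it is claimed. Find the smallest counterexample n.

For n = 2, 3, 5, 7, …, 37, 41, 43 the conclusion holds.
n = 47: τ(47) = 2; 47 ≥ 45.
Thus n = 47 disproves the claim, and no smaller n works.

n = 47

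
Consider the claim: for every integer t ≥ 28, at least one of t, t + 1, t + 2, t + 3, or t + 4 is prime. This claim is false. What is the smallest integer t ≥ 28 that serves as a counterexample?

We need the least integer t ≥ 28 for which t, t + 1, t + 2, t + 3, t + 4 are all composite.
t = 28: 29 is prime.
t = 29: 29 is prime.
t = 30: 31 is prime.
t = 31: 31 is prime.
t = 32: 32 = 2 × 16; 33 = 3 × 11; 34 = 2 × 17; 35 = 5 × 7; 36 = 2 × 18 — all composite.
So t = 32 is the smallest counterexample.

t = 32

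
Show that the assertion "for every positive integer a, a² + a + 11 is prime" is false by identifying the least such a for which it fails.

Check each positive integer a in order until a² + a + 11 is not prime.
For a = 1, 2, 3, 4, 5, 6, 7, 8, 9 the conclusion holds.
a = 10: a² + a + 11 = 121 = 11 × 11, composite.

a = 10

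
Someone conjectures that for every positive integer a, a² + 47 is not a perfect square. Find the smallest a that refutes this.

For a = 1, 2, 3, 4, …, 20, 21, 22 the conclusion holds.
a = 23: 23² + 47 = 576 = 24², a perfect square.
Thus a = 23 disproves the claim, and no smaller a works.

a = 23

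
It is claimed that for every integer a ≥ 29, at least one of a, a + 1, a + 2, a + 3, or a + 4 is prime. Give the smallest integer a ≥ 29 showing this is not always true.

We need the least integer a ≥ 29 for which a, a + 1, a + 2, a + 3, a + 4 are all composite.
For a = 29, 30, 31 the conclusion holds.
a = 32: 32 = 2 × 16; 33 = 3 × 11; 34 = 2 × 17; 35 = 5 × 7; 36 = 2 × 18 — all composite.
Thus a = 32 disproves the claim, and no smaller a works.

a = 32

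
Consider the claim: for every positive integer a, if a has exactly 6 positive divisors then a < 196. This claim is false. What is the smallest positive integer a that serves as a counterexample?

a = 207

A counterexample is any positive integer a such that a has exactly 6 positive divisors but the claim fails; we check each in order.
The first 27 eligible values, up to a = 188, all satisfy the conclusion.
a = 207: τ(207) = 6; 207 ≥ 196.
Hence a = 207 is a counterexample.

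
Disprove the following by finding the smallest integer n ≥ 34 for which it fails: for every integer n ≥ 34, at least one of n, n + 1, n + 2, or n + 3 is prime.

A counterexample is any integer n ≥ 34 such that n, n + 1, n + 2, n + 3 are all composite; we check each in order.
The first 14 eligible values, up to n = 47, all satisfy the conclusion.
n = 48: 48 = 2 × 24; 49 = 7 × 7; 50 = 2 × 25; 51 = 3 × 17 — all composite.
Thus n = 48 disproves the claim, and no smaller n works.

n = 48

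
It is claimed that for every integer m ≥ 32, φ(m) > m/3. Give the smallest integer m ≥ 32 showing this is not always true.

A counterexample is any integer m ≥ 32 such that the claim fails; we check each in order.
m = 32: φ(32) = 16 and 32/3 = 32/3, so φ(32) > 32/3.
m = 33: φ(33) = 20 and 33/3 = 11, so φ(33) > 33/3.
m = 34: φ(34) = 16 and 34/3 = 34/3, so φ(34) > 34/3.
m = 35: φ(35) = 24 and 35/3 = 35/3, so φ(35) > 35/3.
m = 36: φ(36) = 12 and 36/3 = 12, so φ(36) ≤ 36/3.
Thus m = 36 disproves the claim, and no smaller m works.

m = 36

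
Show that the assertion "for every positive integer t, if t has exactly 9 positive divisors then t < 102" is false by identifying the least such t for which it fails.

Check each positive integer t in order until t has exactly 9 positive divisors but the claim fails.
For t = 36, 100 the conclusion holds.
t = 196: τ(196) = 9; 196 ≥ 102.
Hence t = 196 is a counterexample.

t = 196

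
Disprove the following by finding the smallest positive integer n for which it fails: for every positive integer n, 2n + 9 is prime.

A counterexample is any positive integer n such that 2n + 9 is not prime; we check each in order.
For n = 1, 2 the conclusion holds.
n = 3: 2n + 9 = 15 = 3 × 5, composite.
Thus n = 3 disproves the claim, and no smaller n works.

n = 3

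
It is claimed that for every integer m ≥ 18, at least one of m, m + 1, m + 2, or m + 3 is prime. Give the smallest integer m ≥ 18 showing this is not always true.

We need the least integer m ≥ 18 for which m, m + 1, m + 2, m + 3 are all composite.
For m = 18, 19, 20, 21, 22, 23 the conclusion holds.
m = 24: 24 = 2 × 12; 25 = 5 × 5; 26 = 2 × 13; 27 = 3 × 9 — all composite.

m = 24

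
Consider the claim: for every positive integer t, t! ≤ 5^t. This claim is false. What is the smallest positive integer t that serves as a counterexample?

A counterexample is any positive integer t such that t! > 5^t; we check each in order.
For t = 1, 2, 3, 4, …, 9, 10, 11 the conclusion holds.
t = 12: t! = 479001600 and 5^t = 244140625, so 479001600 > 244140625.
So t = 12 is the smallest counterexample.

t = 12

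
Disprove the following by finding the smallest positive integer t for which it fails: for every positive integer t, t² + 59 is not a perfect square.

t = 29

Check each positive integer t in order until t² + 59 is a perfect square.
The first 28 eligible values, up to t = 28, all satisfy the conclusion.
t = 29: 29² + 59 = 900 = 30², a perfect square.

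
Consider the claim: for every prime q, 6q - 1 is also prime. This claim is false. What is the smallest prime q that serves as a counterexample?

Check each prime q in order until 6q - 1 is not prime.
For q = 2, 3, 5, 7 the conclusion holds.
q = 11: 6q - 1 = 65 = 5 × 13, not prime.
So q = 11 is the smallest counterexample.

q = 11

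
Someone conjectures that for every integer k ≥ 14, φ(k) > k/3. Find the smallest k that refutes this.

k = 18

We need the least integer k ≥ 14 for which the claim fails.
For k = 14, 15, 16, 17 the conclusion holds.
k = 18: φ(18) = 6 and 18/3 = 6, so φ(18) ≤ 18/3.
Hence k = 18 is a counterexample.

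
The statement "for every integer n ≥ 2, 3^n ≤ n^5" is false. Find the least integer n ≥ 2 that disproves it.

The first 9 eligible values, up to n = 10, all satisfy the conclusion.
n = 11: 3^n = 177147 and n^5 = 161051, so 177147 > 161051.
Hence n = 11 is a counterexample.

n = 11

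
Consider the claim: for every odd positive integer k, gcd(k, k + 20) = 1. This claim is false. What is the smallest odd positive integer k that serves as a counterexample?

A counterexample is any odd positive integer k such that gcd(k, k + 20) > 1; we check each in order.
k = 1: gcd(1, 21) = 1.
k = 3: gcd(3, 23) = 1.
k = 5: gcd(5, 25) = 5.
Thus k = 5 disproves the claim, and no smaller k works.

k = 5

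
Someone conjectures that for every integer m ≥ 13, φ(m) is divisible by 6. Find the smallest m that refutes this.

Check each integer m ≥ 13 in order until φ(m) is not divisible by 6.
For m = 13, 14 the conclusion holds.
m = 15: φ(15) = 8; 8 mod 6 = 2.

m = 15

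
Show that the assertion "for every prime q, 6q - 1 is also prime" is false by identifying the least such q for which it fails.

q = 11

We need the least prime q for which 6q - 1 is not prime.
q = 2: 6q - 1 = 11, prime.
q = 3: 6q - 1 = 17, prime.
q = 5: 6q - 1 = 29, prime.
q = 7: 6q - 1 = 41, prime.
q = 11: 6q - 1 = 65 = 5 × 13, not prime.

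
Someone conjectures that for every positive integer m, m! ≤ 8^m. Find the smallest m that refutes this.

Check each positive integer m in order until m! > 8^m.
The first 19 eligible values, up to m = 19, all satisfy the conclusion.
m = 20: m! = 2432902008176640000 and 8^m = 1152921504606846976, so 2432902008176640000 > 1152921504606846976.
So m = 20 is the smallest counterexample.

m = 20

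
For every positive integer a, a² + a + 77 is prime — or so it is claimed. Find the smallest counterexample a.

We need the least positive integer a for which a² + a + 77 is not prime.
a = 1: a² + a + 77 = 79, prime.
a = 2: a² + a + 77 = 83, prime.
a = 3: a² + a + 77 = 89, prime.
a = 4: a² + a + 77 = 97, prime.
a = 5: a² + a + 77 = 107, prime.
a = 6: a² + a + 77 = 119 = 7 × 17, composite.

a = 6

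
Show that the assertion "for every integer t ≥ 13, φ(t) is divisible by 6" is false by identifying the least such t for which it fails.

We need the least integer t ≥ 13 for which φ(t) is not divisible by 6.
t = 13: φ(13) = 12; 12 mod 6 = 0.
t = 14: φ(14) = 6; 6 mod 6 = 0.
t = 15: φ(15) = 8; 8 mod 6 = 2.
Thus t = 15 disproves the claim, and no smaller t works.

t = 15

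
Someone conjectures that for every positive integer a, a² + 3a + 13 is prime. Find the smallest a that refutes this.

We need the least positive integer a for which a² + 3a + 13 is not prime.
a = 1: a² + 3a + 13 = 17, prime.
a = 2: a² + 3a + 13 = 23, prime.
a = 3: a² + 3a + 13 = 31, prime.
a = 4: a² + 3a + 13 = 41, prime.
a = 5: a² + 3a + 13 = 53, prime.
a = 6: a² + 3a + 13 = 67, prime.
a = 7: a² + 3a + 13 = 83, prime.
a = 8: a² + 3a + 13 = 101, prime.
a = 9: a² + 3a + 13 = 121 = 11 × 11, composite.
Hence a = 9 is a counterexample.

a = 9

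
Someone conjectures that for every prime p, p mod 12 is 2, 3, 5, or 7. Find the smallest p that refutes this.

p = 11

A counterexample is any prime p such that the claim fails; we check each in order.
For p = 2, 3, 5, 7 the conclusion holds.
p = 11: 11 mod 12 = 11 — not in {2, 3, 5, 7}.
So p = 11 is the smallest counterexample.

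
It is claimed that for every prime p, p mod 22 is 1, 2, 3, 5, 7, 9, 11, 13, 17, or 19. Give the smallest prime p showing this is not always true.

p = 37

We need the least prime p for which the claim fails.
For p = 2, 3, 5, 7, …, 23, 29, 31 the conclusion holds.
p = 37: 37 mod 22 = 15 — not in {1, 2, 3, 5, 7, 9, 11, 13, 17, 19}.
So p = 37 is the smallest counterexample.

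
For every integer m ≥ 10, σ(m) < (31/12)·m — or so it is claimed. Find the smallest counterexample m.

A counterexample is any integer m ≥ 10 such that the claim fails; we check each in order.
For m = 10, 11, 12, 13, …, 45, 46, 47 the conclusion holds.
m = 48: σ(48) = 124; 124 ≥ 124.

m = 48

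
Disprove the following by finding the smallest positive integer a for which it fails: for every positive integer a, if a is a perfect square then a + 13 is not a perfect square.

For a = 1, 4, 9, 16, 25 the conclusion holds.
a = 36: 36 = 6² and 36 + 13 = 49 = 7².
Hence a = 36 is a counterexample.

a = 36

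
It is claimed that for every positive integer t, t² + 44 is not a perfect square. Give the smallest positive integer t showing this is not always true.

t = 10

For t = 1, 2, 3, 4, 5, 6, 7, 8, 9 the conclusion holds.
t = 10: 10² + 44 = 144 = 12², a perfect square.
Hence t = 10 is a counterexample.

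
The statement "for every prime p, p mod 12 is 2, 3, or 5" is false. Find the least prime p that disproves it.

For p = 2, 3, 5 the conclusion holds.
p = 7: 7 mod 12 = 7 — not in {2, 3, 5}.
Hence p = 7 is a counterexample.

p = 7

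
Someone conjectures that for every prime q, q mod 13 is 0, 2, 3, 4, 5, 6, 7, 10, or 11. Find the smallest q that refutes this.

Check each prime q in order until the claim fails.
The first 14 eligible values, up to q = 43, all satisfy the conclusion.
q = 47: 47 mod 13 = 8 — not in {0, 2, 3, 4, 5, 6, 7, 10, 11}.
So q = 47 is the smallest counterexample.

q = 47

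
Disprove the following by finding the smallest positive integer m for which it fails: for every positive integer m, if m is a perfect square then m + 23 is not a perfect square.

m = 121

We need the least positive integer m for which m is a perfect square but m + 23 is a perfect square.
For m = 1, 4, 9, 16, 25, 36, 49, 64, 81, 100 the conclusion holds.
m = 121: 121 = 11² and 121 + 23 = 144 = 12².
So m = 121 is the smallest counterexample.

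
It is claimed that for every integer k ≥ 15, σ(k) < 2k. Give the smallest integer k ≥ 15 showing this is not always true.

k = 18

We need the least integer k ≥ 15 for which the claim fails.
k = 15: σ(15) = 24; 24 < 30.
k = 16: σ(16) = 31; 31 < 32.
k = 17: σ(17) = 18; 18 < 34.
k = 18: σ(18) = 39; 39 ≥ 36.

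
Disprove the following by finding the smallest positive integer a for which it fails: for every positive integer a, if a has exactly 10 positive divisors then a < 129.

A counterexample is any positive integer a such that a has exactly 10 positive divisors but the claim fails; we check each in order.
For a = 48, 80, 112 the conclusion holds.
a = 162: τ(162) = 10; 162 ≥ 129.

a = 162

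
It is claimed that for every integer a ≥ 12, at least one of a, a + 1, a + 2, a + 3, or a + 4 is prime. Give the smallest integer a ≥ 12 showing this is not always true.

a = 24

We need the least integer a ≥ 12 for which a, a + 1, a + 2, a + 3, a + 4 are all composite.
For a = 12, 13, 14, 15, …, 21, 22, 23 the conclusion holds.
a = 24: 24 = 2 × 12; 25 = 5 × 5; 26 = 2 × 13; 27 = 3 × 9; 28 = 2 × 14 — all composite.
Thus a = 24 disproves the claim, and no smaller a works.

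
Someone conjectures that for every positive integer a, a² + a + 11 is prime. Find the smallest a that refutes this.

We need the least positive integer a for which a² + a + 11 is not prime.
The first 9 eligible values, up to a = 9, all satisfy the conclusion.
a = 10: a² + a + 11 = 121 = 11 × 11, composite.

a = 10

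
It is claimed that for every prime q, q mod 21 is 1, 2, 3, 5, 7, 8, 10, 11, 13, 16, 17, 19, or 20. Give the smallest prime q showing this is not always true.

Check each prime q in order until the claim fails.
For q = 2, 3, 5, 7, …, 53, 59, 61 the conclusion holds.
q = 67: 67 mod 21 = 4 — not in {1, 2, 3, 5, 7, 8, 10, 11, 13, 16, 17, 19, 20}.

q = 67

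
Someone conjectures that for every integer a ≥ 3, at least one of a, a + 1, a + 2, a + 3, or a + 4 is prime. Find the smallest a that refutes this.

The first 21 eligible values, up to a = 23, all satisfy the conclusion.
a = 24: 24 = 2 × 12; 25 = 5 × 5; 26 = 2 × 13; 27 = 3 × 9; 28 = 2 × 14 — all composite.
Thus a = 24 disproves the claim, and no smaller a works.

a = 24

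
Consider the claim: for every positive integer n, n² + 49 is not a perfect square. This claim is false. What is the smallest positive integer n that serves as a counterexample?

We need the least positive integer n for which n² + 49 is a perfect square.
The first 23 eligible values, up to n = 23, all satisfy the conclusion.
n = 24: 24² + 49 = 625 = 25², a perfect square.
Hence n = 24 is a counterexample.

n = 24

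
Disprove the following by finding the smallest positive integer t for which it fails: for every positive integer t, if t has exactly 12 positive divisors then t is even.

The first 24 eligible values, up to t = 308, all satisfy the conclusion.
t = 315: divisors of 315: 12 divisors; 315 is odd.
Thus t = 315 disproves the claim, and no smaller t works.

t = 315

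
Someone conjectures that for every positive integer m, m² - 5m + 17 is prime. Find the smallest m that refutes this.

For m = 1, 2, 3, 4, …, 10, 11, 12 the conclusion holds.
m = 13: m² - 5m + 17 = 121 = 11 × 11, composite.
So m = 13 is the smallest counterexample.

m = 13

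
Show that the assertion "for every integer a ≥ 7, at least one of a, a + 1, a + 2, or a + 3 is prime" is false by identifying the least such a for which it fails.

a = 24

For a = 7, 8, 9, 10, …, 21, 22, 23 the conclusion holds.
a = 24: 24 = 2 × 12; 25 = 5 × 5; 26 = 2 × 13; 27 = 3 × 9 — all composite.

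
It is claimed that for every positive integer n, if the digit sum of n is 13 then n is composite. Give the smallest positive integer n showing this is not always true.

n = 67

Check each positive integer n in order until the digit sum of n is 13 but n is prime.
For n = 49, 58 the conclusion holds.
n = 67: digit sum 13; 67 is prime, not composite.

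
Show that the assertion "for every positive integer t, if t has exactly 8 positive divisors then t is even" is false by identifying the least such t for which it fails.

We need the least positive integer t for which t has exactly 8 positive divisors but t is odd.
For t = 24, 30, 40, 42, …, 88, 102, 104 the conclusion holds.
t = 105: divisors of 105: 1, 3, 5, 7, 15, 21, 35, 105; 105 is odd.

t = 105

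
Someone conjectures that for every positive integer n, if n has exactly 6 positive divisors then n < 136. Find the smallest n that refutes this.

n = 147

A counterexample is any positive integer n such that n has exactly 6 positive divisors but the claim fails; we check each in order.
For n = 12, 18, 20, 28, …, 116, 117, 124 the conclusion holds.
n = 147: τ(147) = 6; 147 ≥ 136.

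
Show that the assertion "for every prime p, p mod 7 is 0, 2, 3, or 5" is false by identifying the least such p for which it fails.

p = 11

p = 2: 2 mod 7 = 2.
p = 3: 3 mod 7 = 3.
p = 5: 5 mod 7 = 5.
p = 7: 7 mod 7 = 0.
p = 11: 11 mod 7 = 4 — not in {0, 2, 3, 5}.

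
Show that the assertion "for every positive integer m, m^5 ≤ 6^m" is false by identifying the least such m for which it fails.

For m = 1, 2 the conclusion holds.
m = 3: m^5 = 243 and 6^m = 216, so 243 > 216.

m = 3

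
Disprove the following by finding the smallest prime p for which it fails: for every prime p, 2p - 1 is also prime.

p = 5

For p = 2, 3 the conclusion holds.
p = 5: 2p - 1 = 9 = 3 × 3, not prime.
Thus p = 5 disproves the claim, and no smaller p works.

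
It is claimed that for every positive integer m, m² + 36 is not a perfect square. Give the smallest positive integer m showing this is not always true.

m = 8

Check each positive integer m in order until m² + 36 is a perfect square.
For m = 1, 2, 3, 4, 5, 6, 7 the conclusion holds.
m = 8: 8² + 36 = 100 = 10², a perfect square.
So m = 8 is the smallest counterexample.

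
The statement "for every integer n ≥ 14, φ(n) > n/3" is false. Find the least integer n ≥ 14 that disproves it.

The first 4 eligible values, up to n = 17, all satisfy the conclusion.
n = 18: φ(18) = 6 and 18/3 = 6, so φ(18) ≤ 18/3.

n = 18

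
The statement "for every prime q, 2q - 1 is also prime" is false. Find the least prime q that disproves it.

We need the least prime q for which 2q - 1 is not prime.
q = 2: 2q - 1 = 3, prime.
q = 3: 2q - 1 = 5, prime.
q = 5: 2q - 1 = 9 = 3 × 3, not prime.

q = 5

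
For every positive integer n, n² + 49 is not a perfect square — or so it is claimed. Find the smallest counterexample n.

We need the least positive integer n for which n² + 49 is a perfect square.
The first 23 eligible values, up to n = 23, all satisfy the conclusion.
n = 24: 24² + 49 = 625 = 25², a perfect square.

n = 24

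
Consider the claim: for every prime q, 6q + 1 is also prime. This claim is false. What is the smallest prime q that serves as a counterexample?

q = 19

Check each prime q in order until 6q + 1 is not prime.
The first 7 eligible values, up to q = 17, all satisfy the conclusion.
q = 19: 6q + 1 = 115 = 5 × 23, not prime.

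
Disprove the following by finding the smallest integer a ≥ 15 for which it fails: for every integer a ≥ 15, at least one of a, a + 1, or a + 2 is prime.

We need the least integer a ≥ 15 for which a, a + 1, a + 2 are all composite.
For a = 15, 16, 17, 18, 19 the conclusion holds.
a = 20: 20 = 2 × 10; 21 = 3 × 7; 22 = 2 × 11 — all composite.
Hence a = 20 is a counterexample.

a = 20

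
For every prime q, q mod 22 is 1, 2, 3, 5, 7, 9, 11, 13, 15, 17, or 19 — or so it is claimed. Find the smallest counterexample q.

q = 43

Check each prime q in order until the claim fails.
The first 13 eligible values, up to q = 41, all satisfy the conclusion.
q = 43: 43 mod 22 = 21 — not in {1, 2, 3, 5, 7, 9, 11, 13, 15, 17, 19}.
Hence q = 43 is a counterexample.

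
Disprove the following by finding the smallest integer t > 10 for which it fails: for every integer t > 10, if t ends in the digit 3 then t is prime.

t = 33

We need the least integer t > 10 for which t ends in the digit 3 but t is not prime.
t = 13: 13 ends in 3 and is prime.
t = 23: 23 ends in 3 and is prime.
t = 33: 33 ends in 3; 33 = 3 × 11, composite.
Thus t = 33 disproves the claim, and no smaller t works.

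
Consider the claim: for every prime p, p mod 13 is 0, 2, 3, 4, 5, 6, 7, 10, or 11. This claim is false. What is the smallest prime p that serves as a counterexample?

p = 47

For p = 2, 3, 5, 7, …, 37, 41, 43 the conclusion holds.
p = 47: 47 mod 13 = 8 — not in {0, 2, 3, 4, 5, 6, 7, 10, 11}.
So p = 47 is the smallest counterexample.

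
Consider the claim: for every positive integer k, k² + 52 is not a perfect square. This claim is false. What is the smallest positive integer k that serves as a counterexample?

A counterexample is any positive integer k such that k² + 52 is a perfect square; we check each in order.
For k = 1, 2, 3, 4, …, 9, 10, 11 the conclusion holds.
k = 12: 12² + 52 = 196 = 14², a perfect square.

k = 12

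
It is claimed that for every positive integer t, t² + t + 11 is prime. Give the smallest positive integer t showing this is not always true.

t = 10

We need the least positive integer t for which t² + t + 11 is not prime.
The first 9 eligible values, up to t = 9, all satisfy the conclusion.
t = 10: t² + t + 11 = 121 = 11 × 11, composite.
So t = 10 is the smallest counterexample.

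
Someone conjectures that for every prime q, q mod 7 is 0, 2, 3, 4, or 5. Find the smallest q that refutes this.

q = 13

We need the least prime q for which the claim fails.
q = 2: 2 mod 7 = 2.
q = 3: 3 mod 7 = 3.
q = 5: 5 mod 7 = 5.
q = 7: 7 mod 7 = 0.
q = 11: 11 mod 7 = 4.
q = 13: 13 mod 7 = 6 — not in {0, 2, 3, 4, 5}.
So q = 13 is the smallest counterexample.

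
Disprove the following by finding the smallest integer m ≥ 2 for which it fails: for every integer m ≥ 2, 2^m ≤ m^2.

Check each integer m ≥ 2 in order until 2^m > m^2.
For m = 2, 3, 4 the conclusion holds.
m = 5: 2^m = 32 and m^2 = 25, so 32 > 25.

m = 5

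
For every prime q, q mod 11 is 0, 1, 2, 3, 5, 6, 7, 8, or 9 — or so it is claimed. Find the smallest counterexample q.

A counterexample is any prime q such that the claim fails; we check each in order.
The first 11 eligible values, up to q = 31, all satisfy the conclusion.
q = 37: 37 mod 11 = 4 — not in {0, 1, 2, 3, 5, 6, 7, 8, 9}.

q = 37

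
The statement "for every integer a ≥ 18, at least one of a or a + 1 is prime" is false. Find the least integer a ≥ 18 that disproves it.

a = 20

Check each integer a ≥ 18 in order until a, a + 1 are both composite.
For a = 18, 19 the conclusion holds.
a = 20: 20 = 2 × 10; 21 = 3 × 7 — both composite.
So a = 20 is the smallest counterexample.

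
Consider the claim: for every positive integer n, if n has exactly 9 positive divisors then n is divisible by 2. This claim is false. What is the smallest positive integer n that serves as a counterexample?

A counterexample is any positive integer n such that n has exactly 9 positive divisors but n is not divisible by 2; we check each in order.
For n = 36, 100, 196 the conclusion holds.
n = 225: τ(225) = 9; 225 mod 2 = 1.
Thus n = 225 disproves the claim, and no smaller n works.

n = 225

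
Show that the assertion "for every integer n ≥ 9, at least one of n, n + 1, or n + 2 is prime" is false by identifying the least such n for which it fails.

n = 14

A counterexample is any integer n ≥ 9 such that n, n + 1, n + 2 are all composite; we check each in order.
n = 9: 11 is prime.
n = 10: 11 is prime.
n = 11: 11 is prime.
n = 12: 13 is prime.
n = 13: 13 is prime.
n = 14: 14 = 2 × 7; 15 = 3 × 5; 16 = 2 × 8 — all composite.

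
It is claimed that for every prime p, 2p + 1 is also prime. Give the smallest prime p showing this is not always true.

A counterexample is any prime p such that 2p + 1 is not prime; we check each in order.
p = 2: 2p + 1 = 5, prime.
p = 3: 2p + 1 = 7, prime.
p = 5: 2p + 1 = 11, prime.
p = 7: 2p + 1 = 15 = 3 × 5, not prime.

p = 7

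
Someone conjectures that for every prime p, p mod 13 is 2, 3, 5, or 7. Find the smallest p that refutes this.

p = 11

For p = 2, 3, 5, 7 the conclusion holds.
p = 11: 11 mod 13 = 11 — not in {2, 3, 5, 7}.
Hence p = 11 is a counterexample.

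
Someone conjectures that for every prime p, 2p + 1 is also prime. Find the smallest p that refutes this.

p = 2: 2p + 1 = 5, prime.
p = 3: 2p + 1 = 7, prime.
p = 5: 2p + 1 = 11, prime.
p = 7: 2p + 1 = 15 = 3 × 5, not prime.
Hence p = 7 is a counterexample.

p = 7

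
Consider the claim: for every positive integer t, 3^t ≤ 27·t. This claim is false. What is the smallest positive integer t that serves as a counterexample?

t = 5

t = 1: 3^t = 3 and 27·t = 27, so 3 ≤ 27.
t = 2: 3^t = 9 and 27·t = 54, so 9 ≤ 54.
t = 3: 3^t = 27 and 27·t = 81, so 27 ≤ 81.
t = 4: 3^t = 81 and 27·t = 108, so 81 ≤ 108.
t = 5: 3^t = 243 and 27·t = 135, so 243 > 135.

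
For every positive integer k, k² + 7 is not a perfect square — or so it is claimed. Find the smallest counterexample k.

k = 3

A counterexample is any positive integer k such that k² + 7 is a perfect square; we check each in order.
For k = 1, 2 the conclusion holds.
k = 3: 3² + 7 = 16 = 4², a perfect square.
Thus k = 3 disproves the claim, and no smaller k works.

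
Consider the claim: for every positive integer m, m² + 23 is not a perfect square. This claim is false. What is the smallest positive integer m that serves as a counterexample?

We need the least positive integer m for which m² + 23 is a perfect square.
For m = 1, 2, 3, 4, 5, 6, 7, 8, 9, 10 the conclusion holds.
m = 11: 11² + 23 = 144 = 12², a perfect square.

m = 11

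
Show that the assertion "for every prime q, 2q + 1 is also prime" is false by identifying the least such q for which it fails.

q = 2: 2q + 1 = 5, prime.
q = 3: 2q + 1 = 7, prime.
q = 5: 2q + 1 = 11, prime.
q = 7: 2q + 1 = 15 = 3 × 5, not prime.
Hence q = 7 is a counterexample.

q = 7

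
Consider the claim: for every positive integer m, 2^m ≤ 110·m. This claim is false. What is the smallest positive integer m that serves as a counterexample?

Check each positive integer m in order until 2^m > 110·m.
The first 10 eligible values, up to m = 10, all satisfy the conclusion.
m = 11: 2^m = 2048 and 110·m = 1210, so 2048 > 1210.
Hence m = 11 is a counterexample.

m = 11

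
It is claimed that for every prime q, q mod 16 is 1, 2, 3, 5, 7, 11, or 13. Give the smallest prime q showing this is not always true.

Check each prime q in order until the claim fails.
The first 10 eligible values, up to q = 29, all satisfy the conclusion.
q = 31: 31 mod 16 = 15 — not in {1, 2, 3, 5, 7, 11, 13}.
Hence q = 31 is a counterexample.

q = 31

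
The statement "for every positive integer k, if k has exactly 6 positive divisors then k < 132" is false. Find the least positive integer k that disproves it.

Check each positive integer k in order until k has exactly 6 positive divisors but the claim fails.
The first 19 eligible values, up to k = 124, all satisfy the conclusion.
k = 147: τ(147) = 6; 147 ≥ 132.
Hence k = 147 is a counterexample.

k = 147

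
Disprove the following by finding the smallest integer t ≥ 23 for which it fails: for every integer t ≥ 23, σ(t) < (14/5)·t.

t = 60

A counterexample is any integer t ≥ 23 such that the claim fails; we check each in order.
The first 37 eligible values, up to t = 59, all satisfy the conclusion.
t = 60: σ(60) = 168; 168 ≥ 168.
Hence t = 60 is a counterexample.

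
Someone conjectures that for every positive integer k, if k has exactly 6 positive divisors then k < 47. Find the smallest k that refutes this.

k = 50

A counterexample is any positive integer k such that k has exactly 6 positive divisors but the claim fails; we check each in order.
k = 12: τ(12) = 6; 12 < 47.
k = 18: τ(18) = 6; 18 < 47.
k = 20: τ(20) = 6; 20 < 47.
k = 28: τ(28) = 6; 28 < 47.
k = 32: τ(32) = 6; 32 < 47.
k = 44: τ(44) = 6; 44 < 47.
k = 45: τ(45) = 6; 45 < 47.
k = 50: τ(50) = 6; 50 ≥ 47.
Hence k = 50 is a counterexample.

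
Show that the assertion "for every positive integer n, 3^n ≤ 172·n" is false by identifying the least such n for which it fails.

n = 7

A counterexample is any positive integer n such that 3^n > 172·n; we check each in order.
The first 6 eligible values, up to n = 6, all satisfy the conclusion.
n = 7: 3^n = 2187 and 172·n = 1204, so 2187 > 1204.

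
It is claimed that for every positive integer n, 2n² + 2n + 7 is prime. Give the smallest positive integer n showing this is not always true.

Check each positive integer n in order until 2n² + 2n + 7 is not prime.
n = 1: 2n² + 2n + 7 = 11, prime.
n = 2: 2n² + 2n + 7 = 19, prime.
n = 3: 2n² + 2n + 7 = 31, prime.
n = 4: 2n² + 2n + 7 = 47, prime.
n = 5: 2n² + 2n + 7 = 67, prime.
n = 6: 2n² + 2n + 7 = 91 = 7 × 13, composite.
So n = 6 is the smallest counterexample.

n = 6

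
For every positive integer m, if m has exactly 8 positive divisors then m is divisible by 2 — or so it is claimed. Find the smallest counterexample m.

m = 105

Check each positive integer m in order until m has exactly 8 positive divisors but m is not divisible by 2.
For m = 24, 30, 40, 42, …, 88, 102, 104 the conclusion holds.
m = 105: τ(105) = 8; 105 mod 2 = 1.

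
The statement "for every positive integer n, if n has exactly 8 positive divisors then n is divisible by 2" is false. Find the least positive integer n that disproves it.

n = 105

We need the least positive integer n for which n has exactly 8 positive divisors but n is not divisible by 2.
For n = 24, 30, 40, 42, …, 88, 102, 104 the conclusion holds.
n = 105: τ(105) = 8; 105 mod 2 = 1.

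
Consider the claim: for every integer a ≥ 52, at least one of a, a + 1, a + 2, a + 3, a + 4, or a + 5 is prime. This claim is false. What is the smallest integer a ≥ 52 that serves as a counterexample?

a = 90

The first 38 eligible values, up to a = 89, all satisfy the conclusion.
a = 90: 90 = 2 × 45; 91 = 7 × 13; 92 = 2 × 46; 93 = 3 × 31; 94 = 2 × 47; 95 = 5 × 19 — all composite.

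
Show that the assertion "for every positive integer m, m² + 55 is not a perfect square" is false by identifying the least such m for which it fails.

For m = 1, 2 the conclusion holds.
m = 3: 3² + 55 = 64 = 8², a perfect square.
So m = 3 is the smallest counterexample.

m = 3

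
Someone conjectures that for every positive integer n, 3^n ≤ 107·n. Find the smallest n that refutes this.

For n = 1, 2, 3, 4, 5 the conclusion holds.
n = 6: 3^n = 729 and 107·n = 642, so 729 > 642.
Hence n = 6 is a counterexample.

n = 6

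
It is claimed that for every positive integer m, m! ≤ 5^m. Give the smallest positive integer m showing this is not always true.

A counterexample is any positive integer m such that m! > 5^m; we check each in order.
The first 11 eligible values, up to m = 11, all satisfy the conclusion.
m = 12: m! = 479001600 and 5^m = 244140625, so 479001600 > 244140625.
Hence m = 12 is a counterexample.

m = 12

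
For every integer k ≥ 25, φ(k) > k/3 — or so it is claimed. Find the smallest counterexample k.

k = 30

Check each integer k ≥ 25 in order until the claim fails.
k = 25: φ(25) = 20 and 25/3 = 25/3, so φ(25) > 25/3.
k = 26: φ(26) = 12 and 26/3 = 26/3, so φ(26) > 26/3.
k = 27: φ(27) = 18 and 27/3 = 9, so φ(27) > 27/3.
k = 28: φ(28) = 12 and 28/3 = 28/3, so φ(28) > 28/3.
k = 29: φ(29) = 28 and 29/3 = 29/3, so φ(29) > 29/3.
k = 30: φ(30) = 8 and 30/3 = 10, so φ(30) ≤ 30/3.
Hence k = 30 is a counterexample.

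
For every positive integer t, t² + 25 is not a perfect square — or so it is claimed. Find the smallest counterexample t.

t = 12

The first 11 eligible values, up to t = 11, all satisfy the conclusion.
t = 12: 12² + 25 = 169 = 13², a perfect square.
Thus t = 12 disproves the claim, and no smaller t works.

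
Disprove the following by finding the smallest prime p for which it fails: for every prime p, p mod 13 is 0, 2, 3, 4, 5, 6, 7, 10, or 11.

p = 47

The first 14 eligible values, up to p = 43, all satisfy the conclusion.
p = 47: 47 mod 13 = 8 — not in {0, 2, 3, 4, 5, 6, 7, 10, 11}.
So p = 47 is the smallest counterexample.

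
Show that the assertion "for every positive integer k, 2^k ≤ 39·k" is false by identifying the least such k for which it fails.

We need the least positive integer k for which 2^k > 39·k.
The first 8 eligible values, up to k = 8, all satisfy the conclusion.
k = 9: 2^k = 512 and 39·k = 351, so 512 > 351.
Thus k = 9 disproves the claim, and no smaller k works.

k = 9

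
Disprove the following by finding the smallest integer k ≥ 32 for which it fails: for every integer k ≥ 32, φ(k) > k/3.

For k = 32, 33, 34, 35 the conclusion holds.
k = 36: φ(36) = 12 and 36/3 = 12, so φ(36) ≤ 36/3.
So k = 36 is the smallest counterexample.

k = 36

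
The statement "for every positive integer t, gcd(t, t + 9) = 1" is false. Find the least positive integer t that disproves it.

t = 3

A counterexample is any positive integer t such that gcd(t, t + 9) > 1; we check each in order.
t = 1: gcd(1, 10) = 1.
t = 2: gcd(2, 11) = 1.
t = 3: gcd(3, 12) = 3.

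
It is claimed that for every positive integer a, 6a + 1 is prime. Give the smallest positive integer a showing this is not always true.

We need the least positive integer a for which 6a + 1 is not prime.
For a = 1, 2, 3 the conclusion holds.
a = 4: 6a + 1 = 25 = 5 × 5, composite.
Hence a = 4 is a counterexample.

a = 4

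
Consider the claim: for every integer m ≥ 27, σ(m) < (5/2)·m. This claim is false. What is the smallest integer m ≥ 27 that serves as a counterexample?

Check each integer m ≥ 27 in order until the claim fails.
For m = 27, 28, 29, 30, 31, 32, 33, 34, 35 the conclusion holds.
m = 36: σ(36) = 91; 91 ≥ 90.

m = 36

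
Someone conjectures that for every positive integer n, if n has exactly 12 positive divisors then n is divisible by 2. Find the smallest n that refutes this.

Check each positive integer n in order until n has exactly 12 positive divisors but n is not divisible by 2.
For n = 60, 72, 84, 90, …, 294, 306, 308 the conclusion holds.
n = 315: τ(315) = 12; 315 mod 2 = 1.

n = 315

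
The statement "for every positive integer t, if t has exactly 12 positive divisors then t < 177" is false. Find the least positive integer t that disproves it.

t = 198

A counterexample is any positive integer t such that t has exactly 12 positive divisors but the claim fails; we check each in order.
For t = 60, 72, 84, 90, …, 150, 156, 160 the conclusion holds.
t = 198: τ(198) = 12; 198 ≥ 177.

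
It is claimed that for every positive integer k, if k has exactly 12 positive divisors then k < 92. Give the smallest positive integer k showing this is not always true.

A counterexample is any positive integer k such that k has exactly 12 positive divisors but the claim fails; we check each in order.
For k = 60, 72, 84, 90 the conclusion holds.
k = 96: τ(96) = 12; 96 ≥ 92.

k = 96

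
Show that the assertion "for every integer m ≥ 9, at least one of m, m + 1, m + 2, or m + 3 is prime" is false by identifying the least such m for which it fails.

m = 24

A counterexample is any integer m ≥ 9 such that m, m + 1, m + 2, m + 3 are all composite; we check each in order.
For m = 9, 10, 11, 12, …, 21, 22, 23 the conclusion holds.
m = 24: 24 = 2 × 12; 25 = 5 × 5; 26 = 2 × 13; 27 = 3 × 9 — all composite.
Thus m = 24 disproves the claim, and no smaller m works.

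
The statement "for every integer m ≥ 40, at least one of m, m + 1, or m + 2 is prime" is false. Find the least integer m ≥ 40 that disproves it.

We need the least integer m ≥ 40 for which m, m + 1, m + 2 are all composite.
m = 40: 41 is prime.
m = 41: 41 is prime.
m = 42: 43 is prime.
m = 43: 43 is prime.
m = 44: 44 = 2 × 22; 45 = 3 × 15; 46 = 2 × 23 — all composite.

m = 44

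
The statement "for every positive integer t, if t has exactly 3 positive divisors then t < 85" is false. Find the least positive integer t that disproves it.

t = 121

Check each positive integer t in order until t has exactly 3 positive divisors but the claim fails.
For t = 4, 9, 25, 49 the conclusion holds.
t = 121: τ(121) = 3; 121 ≥ 85.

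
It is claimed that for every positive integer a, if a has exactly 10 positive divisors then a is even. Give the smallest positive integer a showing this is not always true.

For a = 48, 80, 112, 162, 176, 208, 272, 304, 368 the conclusion holds.
a = 405: divisors of 405: 10 divisors; 405 is odd.
So a = 405 is the smallest counterexample.

a = 405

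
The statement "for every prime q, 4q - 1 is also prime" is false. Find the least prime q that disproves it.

q = 7

We need the least prime q for which 4q - 1 is not prime.
q = 2: 4q - 1 = 7, prime.
q = 3: 4q - 1 = 11, prime.
q = 5: 4q - 1 = 19, prime.
q = 7: 4q - 1 = 27 = 3 × 9, not prime.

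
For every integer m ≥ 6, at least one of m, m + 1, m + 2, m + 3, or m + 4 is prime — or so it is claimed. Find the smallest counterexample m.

A counterexample is any integer m ≥ 6 such that m, m + 1, m + 2, m + 3, m + 4 are all composite; we check each in order.
For m = 6, 7, 8, 9, …, 21, 22, 23 the conclusion holds.
m = 24: 24 = 2 × 12; 25 = 5 × 5; 26 = 2 × 13; 27 = 3 × 9; 28 = 2 × 14 — all composite.

m = 24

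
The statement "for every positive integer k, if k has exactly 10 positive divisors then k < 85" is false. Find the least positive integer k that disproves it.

A counterexample is any positive integer k such that k has exactly 10 positive divisors but the claim fails; we check each in order.
For k = 48, 80 the conclusion holds.
k = 112: τ(112) = 10; 112 ≥ 85.

k = 112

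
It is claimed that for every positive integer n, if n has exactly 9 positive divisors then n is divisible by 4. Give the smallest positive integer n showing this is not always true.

For n = 36, 100, 196 the conclusion holds.
n = 225: τ(225) = 9; 225 mod 4 = 1.
Hence n = 225 is a counterexample.

n = 225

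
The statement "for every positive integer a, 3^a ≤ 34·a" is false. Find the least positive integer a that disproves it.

a = 5

a = 1: 3^a = 3 and 34·a = 34, so 3 ≤ 34.
a = 2: 3^a = 9 and 34·a = 68, so 9 ≤ 68.
a = 3: 3^a = 27 and 34·a = 102, so 27 ≤ 102.
a = 4: 3^a = 81 and 34·a = 136, so 81 ≤ 136.
a = 5: 3^a = 243 and 34·a = 170, so 243 > 170.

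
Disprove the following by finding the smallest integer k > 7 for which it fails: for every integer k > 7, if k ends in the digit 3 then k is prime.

For k = 13, 23 the conclusion holds.
k = 33: 33 ends in 3; 33 = 3 × 11, composite.

k = 33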